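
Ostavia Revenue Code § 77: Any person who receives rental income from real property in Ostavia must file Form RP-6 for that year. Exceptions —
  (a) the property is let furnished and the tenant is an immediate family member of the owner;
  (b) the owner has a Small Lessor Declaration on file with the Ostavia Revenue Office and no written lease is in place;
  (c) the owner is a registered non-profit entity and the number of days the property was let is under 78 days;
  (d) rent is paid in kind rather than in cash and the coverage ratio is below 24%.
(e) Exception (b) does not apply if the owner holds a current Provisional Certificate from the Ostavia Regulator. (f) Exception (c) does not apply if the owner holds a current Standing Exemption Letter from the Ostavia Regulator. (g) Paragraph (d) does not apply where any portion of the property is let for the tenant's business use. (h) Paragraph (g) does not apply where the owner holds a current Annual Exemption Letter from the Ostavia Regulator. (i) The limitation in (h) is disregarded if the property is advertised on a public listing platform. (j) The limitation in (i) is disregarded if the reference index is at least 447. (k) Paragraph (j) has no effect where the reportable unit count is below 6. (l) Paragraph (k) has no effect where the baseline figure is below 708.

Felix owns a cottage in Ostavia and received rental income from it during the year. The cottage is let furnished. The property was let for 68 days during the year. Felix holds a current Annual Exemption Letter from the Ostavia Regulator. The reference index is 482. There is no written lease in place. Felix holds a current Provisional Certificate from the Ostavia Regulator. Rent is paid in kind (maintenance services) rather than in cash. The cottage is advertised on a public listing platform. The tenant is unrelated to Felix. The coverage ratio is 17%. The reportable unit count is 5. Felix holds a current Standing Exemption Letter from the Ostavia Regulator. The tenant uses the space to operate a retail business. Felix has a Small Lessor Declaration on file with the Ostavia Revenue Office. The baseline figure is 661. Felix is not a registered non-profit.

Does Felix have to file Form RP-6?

Exception (a) requires that the tenant is an immediate family member of the owner; but the tenant is unrelated to the owner, so (a) is unavailable.
All of (b)'s requirements are met (a Small Lessor Declaration is on file; there is no written lease). However, paragraph (e) must be considered: (e) operates — a current Provisional Certificate is held. (b) is therefore removed.
Exception (c) requires that the owner is a registered non-profit entity; but Felix is not a registered non-profit, so (c) is unavailable.
Exception (d)'s conditions are all satisfied: rent is paid in kind; the coverage ratio is 17%, below the 24% limit. Under paragraphs (g)–(l): (g) would limit (d) — the space is let for business use — but (h) sets (g) aside: (h) applies — a current Annual Exemption Letter is held. (i) is engaged (the property is publicly advertised), but is overridden by (j): (j) operates against (i): the reference index is 482, meeting the 447 threshold. (k) would limit (j) — the reportable unit count is 5, below the 6 limit — but (l) sets (k) aside: (l) operates — the baseline figure is 661, below the 708 limit. Exception (d) stands.

No — exception (d) applies; Felix is not required to file Form RP-6.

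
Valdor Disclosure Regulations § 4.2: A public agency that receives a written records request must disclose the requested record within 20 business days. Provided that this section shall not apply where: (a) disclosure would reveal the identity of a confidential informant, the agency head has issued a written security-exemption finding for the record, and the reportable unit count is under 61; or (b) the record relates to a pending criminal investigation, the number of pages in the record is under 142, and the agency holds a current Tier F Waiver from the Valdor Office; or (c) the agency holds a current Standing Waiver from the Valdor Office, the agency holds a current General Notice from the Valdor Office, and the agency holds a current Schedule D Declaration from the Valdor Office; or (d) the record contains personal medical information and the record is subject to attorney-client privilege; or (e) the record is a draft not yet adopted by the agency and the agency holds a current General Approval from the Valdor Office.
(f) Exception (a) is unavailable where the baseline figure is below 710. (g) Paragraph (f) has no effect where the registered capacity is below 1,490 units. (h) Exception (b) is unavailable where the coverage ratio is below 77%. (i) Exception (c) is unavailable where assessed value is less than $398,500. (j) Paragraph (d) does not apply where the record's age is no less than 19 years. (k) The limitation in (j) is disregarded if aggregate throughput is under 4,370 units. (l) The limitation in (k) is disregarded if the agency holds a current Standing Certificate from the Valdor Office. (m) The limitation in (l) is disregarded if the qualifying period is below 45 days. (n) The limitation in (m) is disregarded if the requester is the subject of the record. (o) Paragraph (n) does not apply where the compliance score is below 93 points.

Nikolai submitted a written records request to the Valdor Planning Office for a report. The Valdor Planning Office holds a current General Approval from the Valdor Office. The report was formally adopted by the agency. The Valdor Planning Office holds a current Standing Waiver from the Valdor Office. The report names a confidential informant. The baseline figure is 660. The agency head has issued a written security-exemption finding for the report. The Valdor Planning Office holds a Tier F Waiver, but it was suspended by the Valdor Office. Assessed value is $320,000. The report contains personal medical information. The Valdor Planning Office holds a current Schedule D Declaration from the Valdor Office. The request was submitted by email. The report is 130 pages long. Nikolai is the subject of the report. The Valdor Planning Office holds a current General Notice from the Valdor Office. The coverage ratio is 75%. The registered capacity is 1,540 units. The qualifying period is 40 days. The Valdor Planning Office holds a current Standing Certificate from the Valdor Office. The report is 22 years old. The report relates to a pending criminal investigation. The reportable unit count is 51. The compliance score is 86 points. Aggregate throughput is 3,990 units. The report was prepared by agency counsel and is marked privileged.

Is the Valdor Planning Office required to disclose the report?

Exception (a)'s conditions are all satisfied: the report names a confidential informant; a written security-exemption finding has been issued; the reportable unit count is 51, under the 61 limit. However, paragraphs (f)–(g) must be considered: (f) operates against (a): the baseline figure is 660, below the 710 limit. (g) is inapplicable (the registered capacity is 1,540 units, not below 1,490 units), so (f) stands. (a) is therefore removed.
Exception (b) fails — there is no Tier F Waiver in force.
Exception (c): a current Standing Waiver is held; a current General Notice is held; a current Schedule D Declaration is held — every condition holds. But: (i) is triggered — assessed value is $320,000, less than the $398,500 limit. So (c) is unavailable.
Exception (d): the report contains personal medical information; the report is privileged — every condition holds. As to paragraphs (j)–(o): (j) is engaged (the record's age is 22 years, meeting the 19 years threshold), but is overridden by (k): (k) is engaged — aggregate throughput is 3,990 units, under the 4,370 units limit. (l) would limit (k) — a current Standing Certificate is held — but (m) sets (l) aside: (m) is engaged — the qualifying period is 40 days, below the 45 days limit. (n) operates (Nikolai is the subject of the report), but yields to (o): (o) operates against (n): the compliance score is 86 points, below the 93 points limit. (d) remains available.
Exception (e) requires that the record is a draft not yet adopted by the agency; but the report has been formally adopted, so (e) is unavailable.

No — exception (d) applies; the Valdor Planning Office is not required to disclose the report.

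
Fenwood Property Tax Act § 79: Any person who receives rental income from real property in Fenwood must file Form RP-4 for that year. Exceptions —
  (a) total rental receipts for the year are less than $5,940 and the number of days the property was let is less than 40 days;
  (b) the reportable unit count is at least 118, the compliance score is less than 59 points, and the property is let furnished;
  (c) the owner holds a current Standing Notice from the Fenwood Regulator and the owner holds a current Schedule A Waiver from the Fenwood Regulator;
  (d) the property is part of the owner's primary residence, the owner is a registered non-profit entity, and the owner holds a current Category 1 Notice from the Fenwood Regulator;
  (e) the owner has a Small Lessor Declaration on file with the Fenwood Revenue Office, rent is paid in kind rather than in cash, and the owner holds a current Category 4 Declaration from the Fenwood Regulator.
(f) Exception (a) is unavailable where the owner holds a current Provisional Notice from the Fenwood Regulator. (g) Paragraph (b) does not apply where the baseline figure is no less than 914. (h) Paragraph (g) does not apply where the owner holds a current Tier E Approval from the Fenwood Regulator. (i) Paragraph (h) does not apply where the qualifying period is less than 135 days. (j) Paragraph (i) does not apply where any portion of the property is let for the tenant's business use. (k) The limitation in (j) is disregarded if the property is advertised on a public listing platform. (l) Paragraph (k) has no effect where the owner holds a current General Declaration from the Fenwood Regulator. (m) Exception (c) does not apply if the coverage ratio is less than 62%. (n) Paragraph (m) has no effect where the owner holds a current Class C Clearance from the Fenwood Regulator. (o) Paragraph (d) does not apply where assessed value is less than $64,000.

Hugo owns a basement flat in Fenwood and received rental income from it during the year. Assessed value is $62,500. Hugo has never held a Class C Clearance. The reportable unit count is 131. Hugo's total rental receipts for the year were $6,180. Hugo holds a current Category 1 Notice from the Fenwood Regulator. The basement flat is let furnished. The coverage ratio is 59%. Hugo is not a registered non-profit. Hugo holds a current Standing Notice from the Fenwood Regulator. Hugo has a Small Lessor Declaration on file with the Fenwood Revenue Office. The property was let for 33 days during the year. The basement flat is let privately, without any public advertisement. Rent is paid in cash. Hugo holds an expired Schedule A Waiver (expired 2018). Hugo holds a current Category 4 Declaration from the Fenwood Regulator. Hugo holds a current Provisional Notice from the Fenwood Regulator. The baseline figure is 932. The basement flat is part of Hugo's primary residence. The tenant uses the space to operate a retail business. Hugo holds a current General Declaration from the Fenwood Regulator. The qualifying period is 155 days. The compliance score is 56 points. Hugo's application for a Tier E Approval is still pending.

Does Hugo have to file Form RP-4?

Exception (a) fails — total rental receipts for the year are $6,180, not less than $5,940.
Exception (b)'s conditions are all satisfied: the reportable unit count is 131, meeting the 118 threshold; the compliance score is 56 points, less than the 59 points limit; the property is let furnished. However, paragraphs (g)–(l) must be considered: (g) operates against (b): the baseline figure is 932, meeting the 914 threshold. (h) is inapplicable (no current Tier E Approval is held), so (g) stands. So (b) is unavailable.
Exception (c) does not apply: the Schedule A Waiver is not current.
Exception (d) fails — Hugo is not a registered non-profit.
Exception (e) fails — rent is paid in cash.
No exception applies. The general rule governs.

Yes — Hugo must file Form RP-4.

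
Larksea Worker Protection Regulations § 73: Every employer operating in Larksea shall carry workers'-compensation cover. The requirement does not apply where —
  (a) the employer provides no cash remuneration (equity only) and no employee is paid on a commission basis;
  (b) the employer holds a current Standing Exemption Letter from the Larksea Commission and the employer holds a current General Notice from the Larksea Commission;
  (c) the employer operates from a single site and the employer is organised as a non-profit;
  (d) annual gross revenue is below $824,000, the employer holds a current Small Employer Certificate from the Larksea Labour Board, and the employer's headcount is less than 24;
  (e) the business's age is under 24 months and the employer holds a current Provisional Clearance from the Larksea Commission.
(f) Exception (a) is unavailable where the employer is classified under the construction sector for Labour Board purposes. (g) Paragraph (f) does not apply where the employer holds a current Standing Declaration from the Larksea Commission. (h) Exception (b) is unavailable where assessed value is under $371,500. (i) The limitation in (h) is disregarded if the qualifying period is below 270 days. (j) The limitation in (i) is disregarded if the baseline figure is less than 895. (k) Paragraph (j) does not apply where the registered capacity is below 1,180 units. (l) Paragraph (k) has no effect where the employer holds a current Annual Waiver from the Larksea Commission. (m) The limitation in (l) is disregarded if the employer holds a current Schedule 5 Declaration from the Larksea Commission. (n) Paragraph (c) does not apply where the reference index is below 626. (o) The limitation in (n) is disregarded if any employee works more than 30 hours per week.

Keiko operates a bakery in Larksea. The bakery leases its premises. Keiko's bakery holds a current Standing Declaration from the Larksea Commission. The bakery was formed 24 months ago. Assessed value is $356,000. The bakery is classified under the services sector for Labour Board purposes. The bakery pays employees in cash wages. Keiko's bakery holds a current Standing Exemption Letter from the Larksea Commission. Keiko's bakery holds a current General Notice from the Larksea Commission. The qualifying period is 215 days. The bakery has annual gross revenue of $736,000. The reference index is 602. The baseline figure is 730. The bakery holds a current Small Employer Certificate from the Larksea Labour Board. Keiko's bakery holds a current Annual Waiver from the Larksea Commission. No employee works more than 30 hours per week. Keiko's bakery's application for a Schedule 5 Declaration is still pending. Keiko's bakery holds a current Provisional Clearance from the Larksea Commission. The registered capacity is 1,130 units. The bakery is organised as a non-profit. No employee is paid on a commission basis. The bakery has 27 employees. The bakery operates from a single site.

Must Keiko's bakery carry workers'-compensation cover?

Exception (a) fails — employees are paid cash wages.
Exception (b)'s conditions are all satisfied: a current Standing Exemption Letter is held; a current General Notice is held. But: (h) operates against (b): assessed value is $356,000, under the $371,500 limit. (i) would limit (h) — the qualifying period is 215 days, below the 270 days limit — but (j) sets (i) aside: (j) operates against (i): the baseline figure is 730, less than the 895 limit. (k) is engaged (the registered capacity is 1,130 units, below the 1,180 units limit), but is itself disapplied by (l): (l) is engaged — a current Annual Waiver is held. (m) is not engaged (there is no Schedule 5 Declaration in force), so (l) stands. (b) is therefore removed.
Exception (c) is satisfied on its face — the employer operates from a single site; the employer is a non-profit. But: (n) operates — the reference index is 602, below the 626 limit. (o) does not operate here (no employee exceeds 30 hours/week), so (n) stands. (c) is therefore removed.
Exception (d) does not apply: the employer's headcount is 27, not less than 24.
Exception (e) requires that the business's age is under 24 months; but the business's age is 24 months, not under 24 months, so (e) is unavailable.
No exception displaces § 73.

Yes — Keiko's bakery must carry workers'-compensation cover.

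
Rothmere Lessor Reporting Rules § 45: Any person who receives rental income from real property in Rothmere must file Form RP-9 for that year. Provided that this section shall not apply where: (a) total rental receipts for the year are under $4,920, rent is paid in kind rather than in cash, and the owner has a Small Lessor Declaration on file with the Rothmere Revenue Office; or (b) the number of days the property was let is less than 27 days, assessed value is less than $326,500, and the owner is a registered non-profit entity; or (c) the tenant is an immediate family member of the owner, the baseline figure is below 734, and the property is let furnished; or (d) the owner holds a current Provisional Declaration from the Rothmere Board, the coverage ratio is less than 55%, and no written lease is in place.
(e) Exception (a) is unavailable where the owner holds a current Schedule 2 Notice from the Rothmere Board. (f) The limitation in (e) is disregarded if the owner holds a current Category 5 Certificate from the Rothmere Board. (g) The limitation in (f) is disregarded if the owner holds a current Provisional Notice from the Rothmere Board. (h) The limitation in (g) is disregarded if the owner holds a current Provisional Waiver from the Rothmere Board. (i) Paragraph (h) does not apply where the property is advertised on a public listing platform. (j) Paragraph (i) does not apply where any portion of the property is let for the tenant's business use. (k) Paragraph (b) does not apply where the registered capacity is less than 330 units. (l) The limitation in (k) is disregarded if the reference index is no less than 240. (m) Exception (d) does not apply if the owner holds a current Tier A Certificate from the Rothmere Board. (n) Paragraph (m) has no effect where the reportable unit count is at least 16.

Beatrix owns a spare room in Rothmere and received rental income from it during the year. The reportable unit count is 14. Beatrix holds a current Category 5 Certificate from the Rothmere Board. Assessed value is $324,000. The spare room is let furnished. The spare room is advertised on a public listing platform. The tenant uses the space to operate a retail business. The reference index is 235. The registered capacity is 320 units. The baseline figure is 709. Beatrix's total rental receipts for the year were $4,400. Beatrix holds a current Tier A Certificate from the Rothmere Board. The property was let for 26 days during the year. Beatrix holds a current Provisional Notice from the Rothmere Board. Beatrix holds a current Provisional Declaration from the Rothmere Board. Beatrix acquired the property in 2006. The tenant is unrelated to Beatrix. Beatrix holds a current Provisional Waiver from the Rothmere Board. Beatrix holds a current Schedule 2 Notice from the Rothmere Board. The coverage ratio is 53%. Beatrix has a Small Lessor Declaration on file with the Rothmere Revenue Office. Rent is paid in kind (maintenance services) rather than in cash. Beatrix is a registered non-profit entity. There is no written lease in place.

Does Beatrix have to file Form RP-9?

No — exception (a) applies; Beatrix is not required to file Form RP-9.

Exception (a): total rental receipts for the year are $4,400, under the $4,920 limit; rent is paid in kind; a Small Lessor Declaration is on file — every condition holds. As to paragraphs (e)–(j): (e) would limit (a) — a current Schedule 2 Notice is held — but (f) sets (e) aside: (f) is triggered — a current Category 5 Certificate is held. (g) would limit (f) — a current Provisional Notice is held — but (h) sets (g) aside: (h) operates — a current Provisional Waiver is held. (i) applies (the property is publicly advertised), but is set aside by (j): (j) operates — the space is let for business use. So (a) applies.
Exception (b) is satisfied on its face — the number of days the property was let is 26 days, less than the 27 days limit; assessed value is $324,000, less than the $326,500 limit; Beatrix is a registered non-profit. But applying paragraphs (k)–(l): (k) operates — the registered capacity is 320 units, less than the 330 units limit. (l) is inapplicable (the reference index is 235, short of 240), so (k) stands. So (b) is unavailable.
Exception (c) does not apply: the tenant is unrelated to the owner.
Exception (d) is satisfied on its face — a current Provisional Declaration is held; the coverage ratio is 53%, less than the 55% limit; there is no written lease. But: (m) operates against (d): a current Tier A Certificate is held. (n) is inapplicable (the reportable unit count is 14, short of 16), so (m) stands. (d) is therefore removed.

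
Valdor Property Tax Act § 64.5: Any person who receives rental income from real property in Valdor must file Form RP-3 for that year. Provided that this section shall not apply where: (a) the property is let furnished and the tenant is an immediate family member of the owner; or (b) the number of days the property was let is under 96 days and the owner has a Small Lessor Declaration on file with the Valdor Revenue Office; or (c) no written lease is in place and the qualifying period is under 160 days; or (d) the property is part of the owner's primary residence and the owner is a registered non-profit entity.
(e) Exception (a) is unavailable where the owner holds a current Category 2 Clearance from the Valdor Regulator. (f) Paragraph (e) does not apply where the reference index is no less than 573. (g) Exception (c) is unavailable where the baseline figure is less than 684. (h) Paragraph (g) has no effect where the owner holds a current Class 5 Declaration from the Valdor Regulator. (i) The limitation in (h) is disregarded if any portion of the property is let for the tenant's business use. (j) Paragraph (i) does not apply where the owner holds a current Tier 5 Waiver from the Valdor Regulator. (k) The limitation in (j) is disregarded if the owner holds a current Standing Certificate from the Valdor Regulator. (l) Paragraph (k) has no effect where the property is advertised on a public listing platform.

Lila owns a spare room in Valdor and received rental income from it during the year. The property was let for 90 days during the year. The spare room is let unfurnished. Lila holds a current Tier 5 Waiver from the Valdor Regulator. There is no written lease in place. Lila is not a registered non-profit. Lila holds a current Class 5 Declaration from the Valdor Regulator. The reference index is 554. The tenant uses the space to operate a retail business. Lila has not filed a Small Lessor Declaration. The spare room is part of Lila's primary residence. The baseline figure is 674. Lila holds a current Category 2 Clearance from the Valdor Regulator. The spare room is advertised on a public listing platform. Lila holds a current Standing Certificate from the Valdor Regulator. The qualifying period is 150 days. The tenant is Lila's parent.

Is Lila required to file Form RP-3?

No — exception (c) applies; Lila is not required to file Form RP-3.

Exception (a) fails — the property is let unfurnished.
Exception (b) does not apply: no Small Lessor Declaration is on file.
Exception (c): there is no written lease; the qualifying period is 150 days, under the 160 days limit — every condition holds. Under paragraphs (g)–(l): (g) would limit (c) — the baseline figure is 674, less than the 684 limit — but (h) sets (g) aside: (h) is triggered — a current Class 5 Declaration is held. (i) operates (the space is let for business use), but is set aside by (j): (j) is triggered — a current Tier 5 Waiver is held. (k) is triggered (a current Standing Certificate is held), but is itself disapplied by (l): (l) operates against (k): the property is publicly advertised. Exception (c) stands.
Exception (d) does not apply: Lila is not a registered non-profit.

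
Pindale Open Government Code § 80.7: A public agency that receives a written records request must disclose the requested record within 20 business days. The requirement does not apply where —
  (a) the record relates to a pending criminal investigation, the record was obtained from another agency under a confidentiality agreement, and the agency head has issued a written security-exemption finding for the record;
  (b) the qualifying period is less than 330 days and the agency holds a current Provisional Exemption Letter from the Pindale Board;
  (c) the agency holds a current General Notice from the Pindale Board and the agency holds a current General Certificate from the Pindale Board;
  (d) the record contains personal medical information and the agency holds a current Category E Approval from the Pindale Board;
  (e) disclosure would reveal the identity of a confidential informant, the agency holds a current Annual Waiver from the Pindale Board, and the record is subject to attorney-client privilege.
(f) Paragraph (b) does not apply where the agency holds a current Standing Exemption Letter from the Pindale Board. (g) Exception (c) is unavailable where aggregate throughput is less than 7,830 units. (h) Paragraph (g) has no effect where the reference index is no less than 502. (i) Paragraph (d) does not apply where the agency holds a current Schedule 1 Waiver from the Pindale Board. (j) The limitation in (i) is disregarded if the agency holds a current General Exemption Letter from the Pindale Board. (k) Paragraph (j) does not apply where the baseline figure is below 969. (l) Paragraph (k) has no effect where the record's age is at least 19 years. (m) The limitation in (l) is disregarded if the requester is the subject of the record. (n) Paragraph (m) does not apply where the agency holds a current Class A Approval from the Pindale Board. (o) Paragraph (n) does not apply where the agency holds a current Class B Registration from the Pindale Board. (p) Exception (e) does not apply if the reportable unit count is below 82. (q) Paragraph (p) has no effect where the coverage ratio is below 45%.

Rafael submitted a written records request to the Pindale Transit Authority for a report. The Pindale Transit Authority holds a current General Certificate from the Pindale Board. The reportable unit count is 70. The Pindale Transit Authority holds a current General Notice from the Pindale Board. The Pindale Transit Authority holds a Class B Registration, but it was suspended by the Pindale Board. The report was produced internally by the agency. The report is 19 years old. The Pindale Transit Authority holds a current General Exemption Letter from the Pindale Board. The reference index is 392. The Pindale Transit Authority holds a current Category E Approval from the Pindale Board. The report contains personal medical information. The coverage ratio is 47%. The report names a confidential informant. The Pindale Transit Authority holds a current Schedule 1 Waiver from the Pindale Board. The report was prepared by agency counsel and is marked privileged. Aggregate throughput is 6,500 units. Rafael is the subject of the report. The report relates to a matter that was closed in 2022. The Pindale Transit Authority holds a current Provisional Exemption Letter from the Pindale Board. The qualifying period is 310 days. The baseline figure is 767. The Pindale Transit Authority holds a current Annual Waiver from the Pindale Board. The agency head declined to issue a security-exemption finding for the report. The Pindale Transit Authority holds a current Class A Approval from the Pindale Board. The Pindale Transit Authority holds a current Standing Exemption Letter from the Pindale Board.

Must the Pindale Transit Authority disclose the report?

No — exception (d) applies; the Pindale Transit Authority is not required to disclose the report.

Exception (a) does not apply: the report relates to a closed matter.
Exception (b)'s conditions are all satisfied: the qualifying period is 310 days, less than the 330 days limit; a current Provisional Exemption Letter is held. But applying paragraph (f): (f) is triggered — a current Standing Exemption Letter is held. Exception (b) does not apply.
Exception (c) is satisfied on its face — a current General Notice is held; a current General Certificate is held. Turning to paragraphs (g)–(h): (g) operates against (c): aggregate throughput is 6,500 units, less than the 7,830 units limit. (h), which would lift (g), is not triggered — the reference index is 392, short of 502. Exception (c) does not apply.
Exception (d)'s conditions are all satisfied: the report contains personal medical information; a current Category E Approval is held. Considering the limiting provisions: (i) is triggered (a current Schedule 1 Waiver is held), but is overridden by (j): (j) operates against (i): a current General Exemption Letter is held. (k) would limit (j) — the baseline figure is 767, below the 969 limit — but (l) sets (k) aside: (l) operates against (k): the record's age is 19 years, meeting the 19 years threshold. (m) would limit (l) — Rafael is the subject of the report — but (n) sets (m) aside: (n) is triggered — a current Class A Approval is held. (o) is not triggered (there is no Class B Registration in force), so (n) stands. (d) remains available.
Exception (e): the report names a confidential informant; a current Annual Waiver is held; the report is privileged — every condition holds. But applying paragraphs (p)–(q): (p) operates against (e): the reportable unit count is 70, below the 82 limit. (q) is inapplicable (the coverage ratio is 47%, not below 45%), so (p) stands. So (e) is unavailable.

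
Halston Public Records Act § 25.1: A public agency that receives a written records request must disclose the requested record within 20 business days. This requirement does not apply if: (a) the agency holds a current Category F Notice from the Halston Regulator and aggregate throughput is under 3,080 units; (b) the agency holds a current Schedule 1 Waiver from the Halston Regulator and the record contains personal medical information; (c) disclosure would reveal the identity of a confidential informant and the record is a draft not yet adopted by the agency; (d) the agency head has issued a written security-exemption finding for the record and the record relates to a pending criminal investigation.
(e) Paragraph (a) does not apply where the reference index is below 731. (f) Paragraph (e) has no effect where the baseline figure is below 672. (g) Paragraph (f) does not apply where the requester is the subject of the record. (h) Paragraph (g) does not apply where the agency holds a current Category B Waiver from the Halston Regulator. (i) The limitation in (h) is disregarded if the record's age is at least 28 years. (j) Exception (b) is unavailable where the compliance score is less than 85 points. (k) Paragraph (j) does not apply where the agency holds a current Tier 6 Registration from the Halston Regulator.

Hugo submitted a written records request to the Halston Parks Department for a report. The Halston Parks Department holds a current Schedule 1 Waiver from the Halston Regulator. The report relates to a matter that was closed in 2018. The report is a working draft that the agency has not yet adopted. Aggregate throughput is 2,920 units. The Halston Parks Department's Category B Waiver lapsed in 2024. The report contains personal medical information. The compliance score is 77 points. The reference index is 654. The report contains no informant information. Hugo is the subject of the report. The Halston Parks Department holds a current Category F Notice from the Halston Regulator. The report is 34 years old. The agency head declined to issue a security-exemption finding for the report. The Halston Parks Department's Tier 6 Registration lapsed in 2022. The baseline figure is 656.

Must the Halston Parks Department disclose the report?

Exception (a): a current Category F Notice is held; aggregate throughput is 2,920 units, under the 3,080 units limit — every condition holds. However, paragraphs (e)–(i) must be considered: (e) operates — the reference index is 654, below the 731 limit. (f) would limit (e) — the baseline figure is 656, below the 672 limit — but (g) sets (f) aside: (g) operates — Hugo is the subject of the report. (h) is inapplicable (the Category B Waiver is not current), so (g) stands. So (a) is unavailable.
Exception (b) is satisfied on its face — a current Schedule 1 Waiver is held; the report contains personal medical information. Turning to paragraphs (j)–(k): (j) operates against (b): the compliance score is 77 points, less than the 85 points limit. (k), which would lift (j), is inapplicable — there is no Tier 6 Registration in force. Exception (b) does not apply.
Exception (c) does not apply: the report contains no informant information.
Exception (d) does not apply: the agency head declined to issue a security-exemption finding.
No exception is made out. the Halston Parks Department falls within the general rule.

Yes — the Halston Parks Department must disclose the report.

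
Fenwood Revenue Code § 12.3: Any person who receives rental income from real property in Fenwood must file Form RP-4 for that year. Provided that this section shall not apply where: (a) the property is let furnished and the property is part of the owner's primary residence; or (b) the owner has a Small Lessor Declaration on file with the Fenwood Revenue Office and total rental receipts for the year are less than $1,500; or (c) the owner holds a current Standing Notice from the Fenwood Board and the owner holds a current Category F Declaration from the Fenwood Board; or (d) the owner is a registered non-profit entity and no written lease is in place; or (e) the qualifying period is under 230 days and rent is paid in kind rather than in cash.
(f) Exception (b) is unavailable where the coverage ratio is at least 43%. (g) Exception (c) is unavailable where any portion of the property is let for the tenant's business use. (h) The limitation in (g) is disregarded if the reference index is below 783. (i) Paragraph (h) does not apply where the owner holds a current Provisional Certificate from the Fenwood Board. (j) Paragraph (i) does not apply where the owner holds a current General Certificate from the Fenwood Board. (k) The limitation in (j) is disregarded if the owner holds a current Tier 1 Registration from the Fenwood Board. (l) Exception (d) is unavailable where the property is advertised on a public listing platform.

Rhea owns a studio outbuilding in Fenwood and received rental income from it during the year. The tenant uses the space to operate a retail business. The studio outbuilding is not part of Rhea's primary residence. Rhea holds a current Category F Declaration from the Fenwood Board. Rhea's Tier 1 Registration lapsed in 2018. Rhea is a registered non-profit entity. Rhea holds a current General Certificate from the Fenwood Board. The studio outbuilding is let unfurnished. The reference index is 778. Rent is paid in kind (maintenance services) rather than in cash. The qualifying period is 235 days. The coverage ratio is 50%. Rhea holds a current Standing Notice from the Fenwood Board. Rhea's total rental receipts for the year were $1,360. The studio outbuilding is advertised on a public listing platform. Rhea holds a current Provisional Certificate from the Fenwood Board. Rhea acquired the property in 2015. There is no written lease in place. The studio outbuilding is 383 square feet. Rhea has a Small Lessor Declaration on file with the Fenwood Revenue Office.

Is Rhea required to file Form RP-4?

No — exception (c) applies; Rhea is not required to file Form RP-4.

Exception (a) requires that the property is let furnished; but the property is let unfurnished, so (a) is unavailable.
Exception (b) is satisfied on its face — a Small Lessor Declaration is on file; total rental receipts for the year are $1,360, less than the $1,500 limit. Turning to paragraph (f): (f) operates against (b): the coverage ratio is 50%, meeting the 43% threshold. (b) is therefore removed.
All of (c)'s requirements are met (a current Standing Notice is held; a current Category F Declaration is held). Under paragraphs (g)–(k): (g) operates (the space is let for business use), but is itself disapplied by (h): (h) operates against (g): the reference index is 778, below the 783 limit. (i) is triggered (a current Provisional Certificate is held), but is itself disapplied by (j): (j) operates against (i): a current General Certificate is held. (k) is inapplicable (the Tier 1 Registration is not current), so (j) stands. (c) remains available.
Exception (d) is satisfied on its face — Rhea is a registered non-profit; there is no written lease. Turning to paragraph (l): (l) operates against (d): the property is publicly advertised. (d) is therefore removed.
Exception (e) fails — the qualifying period is 235 days, not under 230 days.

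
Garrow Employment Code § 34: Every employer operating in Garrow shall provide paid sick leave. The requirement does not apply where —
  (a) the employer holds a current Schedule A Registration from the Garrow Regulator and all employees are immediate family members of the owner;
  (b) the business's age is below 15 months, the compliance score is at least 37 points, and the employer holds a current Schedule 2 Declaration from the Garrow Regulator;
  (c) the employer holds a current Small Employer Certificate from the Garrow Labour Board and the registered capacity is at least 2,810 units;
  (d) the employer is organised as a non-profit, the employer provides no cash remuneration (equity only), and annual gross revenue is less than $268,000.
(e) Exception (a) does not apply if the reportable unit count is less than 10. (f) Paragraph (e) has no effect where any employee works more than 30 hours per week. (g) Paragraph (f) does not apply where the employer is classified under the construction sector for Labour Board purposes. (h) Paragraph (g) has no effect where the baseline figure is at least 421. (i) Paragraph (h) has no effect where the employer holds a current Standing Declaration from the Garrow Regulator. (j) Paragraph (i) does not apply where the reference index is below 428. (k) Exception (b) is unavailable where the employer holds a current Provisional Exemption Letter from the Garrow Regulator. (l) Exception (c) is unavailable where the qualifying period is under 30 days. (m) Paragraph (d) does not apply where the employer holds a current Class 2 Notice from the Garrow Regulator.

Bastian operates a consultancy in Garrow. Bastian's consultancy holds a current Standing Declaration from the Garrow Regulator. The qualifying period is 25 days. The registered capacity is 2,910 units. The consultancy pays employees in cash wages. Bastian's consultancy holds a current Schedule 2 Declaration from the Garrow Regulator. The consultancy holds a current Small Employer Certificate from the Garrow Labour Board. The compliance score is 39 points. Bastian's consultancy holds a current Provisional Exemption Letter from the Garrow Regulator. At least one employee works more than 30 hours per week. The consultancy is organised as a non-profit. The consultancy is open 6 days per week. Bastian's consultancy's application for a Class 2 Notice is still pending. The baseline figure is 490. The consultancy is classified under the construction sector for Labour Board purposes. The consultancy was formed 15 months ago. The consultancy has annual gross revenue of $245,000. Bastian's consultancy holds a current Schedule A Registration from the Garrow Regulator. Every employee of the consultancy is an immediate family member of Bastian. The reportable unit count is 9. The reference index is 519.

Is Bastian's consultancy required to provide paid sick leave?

Exception (a)'s conditions are all satisfied: a current Schedule A Registration is held; every employee is an immediate family member. However, paragraphs (e)–(j) must be considered: (e) is triggered — the reportable unit count is 9, less than the 10 limit. (f) would limit (e) — at least one employee exceeds 30 hours/week — but (g) sets (f) aside: (g) operates — the consultancy is classified under the construction sector. (h) operates (the baseline figure is 490, meeting the 421 threshold), but is set aside by (i): (i) applies — a current Standing Declaration is held. (j) does not operate here (the reference index is 519, not below 428), so (i) stands. So (a) is unavailable.
Exception (b) does not apply: the business's age is 15 months, not below 15 months.
All of (c)'s requirements are met (a current Small Employer Certificate is held; the registered capacity is 2,910 units, meeting the 2,810 units threshold). But: (l) operates against (c): the qualifying period is 25 days, under the 30 days limit. So (c) is unavailable.
Exception (d) fails — employees are paid cash wages.
Every exception is unavailable, so the rule governs.

Yes — Bastian's consultancy must provide paid sick leave.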